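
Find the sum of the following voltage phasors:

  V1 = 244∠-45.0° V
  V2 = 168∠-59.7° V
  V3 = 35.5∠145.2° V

Step 1 — Convert each phasor to rectangular form:
  V1 = 244·(cos(-45.0°) + j·sin(-45.0°)) = 172.5 - j172.5 V
  V2 = 168·(cos(-59.7°) + j·sin(-59.7°)) = 84.76 - j145.1 V
  V3 = 35.5·(cos(145.2°) + j·sin(145.2°)) = -29.15 + j20.26 V
Step 2 — Sum components: V_total = 228.1 - j297.3 V.
Step 3 — Convert to polar: |V_total| = 374.8 V, ∠V_total = -52.5°.

V_total = 374.8∠-52.5° V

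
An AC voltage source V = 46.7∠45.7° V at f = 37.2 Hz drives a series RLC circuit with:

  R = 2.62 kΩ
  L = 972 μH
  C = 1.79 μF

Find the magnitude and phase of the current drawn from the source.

Step 1 — Angular frequency: ω = 2π·f = 2π·37.2 = 233.7 rad/s.
Step 2 — Component impedances:
  R: Z = R = 2620 Ω
  L: Z = jωL = j·233.7·0.000972 = 0 + j0.2272 Ω
  C: Z = 1/(jωC) = -j/(ω·C) = 0 - j2390 Ω
Step 3 — Series combination: Z_total = R + L + C = 2620 - j2390 Ω = 3546∠-42.4° Ω.
Step 4 — Source phasor: V = 46.7∠45.7° V = 32.62 + j33.42 V.
Step 5 — Ohm's law: I = V / Z_total = (32.62 + j33.42) / (2620 - j2390) = 0.0004434 + j0.01316 A.
Step 6 — Convert to polar: |I| = 0.01317 A, ∠I = 88.1°.

I = 0.01317∠88.1° A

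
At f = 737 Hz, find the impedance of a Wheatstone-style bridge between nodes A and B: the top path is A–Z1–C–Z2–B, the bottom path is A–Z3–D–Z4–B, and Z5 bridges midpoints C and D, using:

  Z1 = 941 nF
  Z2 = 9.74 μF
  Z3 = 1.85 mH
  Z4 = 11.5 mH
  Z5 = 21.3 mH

Step 1 — Angular frequency: ω = 2π·f = 2π·737 = 4631 rad/s.
Step 2 — Component impedances:
  Z1: Z = 1/(jωC) = -j/(ω·C) = 0 - j229.5 Ω
  Z2: Z = 1/(jωC) = -j/(ω·C) = 0 - j22.17 Ω
  Z3: Z = jωL = j·4631·0.00185 = 0 + j8.567 Ω
  Z4: Z = jωL = j·4631·0.0115 = 0 + j53.25 Ω
  Z5: Z = jωL = j·4631·0.0213 = 0 + j98.63 Ω
Step 3 — Bridge requires nodal analysis (the Z5 bridge couples midpoints C and D, so the two paths cannot be reduced to a simple series/parallel combination). Setting node B to ground and injecting 1 A at node A, the 3-node admittance system at A, C, D solves to V_A = Z_AB = 0 + j52.16 Ω = 52.16∠90.0° Ω.

Z = 0 + j52.16 Ω = 52.16∠90.0° Ω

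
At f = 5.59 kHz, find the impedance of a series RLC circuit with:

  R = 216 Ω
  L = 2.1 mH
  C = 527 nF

Step 1 — Angular frequency: ω = 2π·f = 2π·5590 = 3.512e+04 rad/s.
Step 2 — Component impedances:
  R: Z = R = 216 Ω
  L: Z = jωL = j·3.512e+04·0.0021 = 0 + j73.76 Ω
  C: Z = 1/(jωC) = -j/(ω·C) = 0 - j54.03 Ω
Step 3 — Series combination: Z_total = R + L + C = 216 + j19.73 Ω = 216.9∠5.2° Ω.

Z = 216 + j19.73 Ω = 216.9∠5.2° Ω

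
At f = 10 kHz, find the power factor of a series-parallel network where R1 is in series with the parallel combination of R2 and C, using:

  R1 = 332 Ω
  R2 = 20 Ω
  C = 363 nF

Step 1 — Angular frequency: ω = 2π·f = 2π·1e+04 = 6.283e+04 rad/s.
Step 2 — Component impedances:
  R1: Z = R = 332 Ω
  R2: Z = R = 20 Ω
  C: Z = 1/(jωC) = -j/(ω·C) = 0 - j43.84 Ω
Step 3 — Parallel branch: R2 || C = 1/(1/R2 + 1/C) = 16.56 - j7.552 Ω.
Step 4 — Series with R1: Z_total = R1 + (R2 || C) = 348.6 - j7.552 Ω = 348.6∠-1.2° Ω.
Step 5 — Power factor: PF = cos(φ) = Re(Z)/|Z| = 348.56/348.64 = 0.9998.
Step 6 — Type: Im(Z) = -7.552 ⇒ leading (phase φ = -1.2°).

PF = 0.9998 (leading, φ = -1.2°)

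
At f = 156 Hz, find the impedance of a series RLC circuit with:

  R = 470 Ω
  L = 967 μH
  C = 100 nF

Step 1 — Angular frequency: ω = 2π·f = 2π·156 = 980.2 rad/s.
Step 2 — Component impedances:
  R: Z = R = 470 Ω
  L: Z = jωL = j·980.2·0.000967 = 0 + j0.9478 Ω
  C: Z = 1/(jωC) = -j/(ω·C) = 0 - j1.02e+04 Ω
Step 3 — Series combination: Z_total = R + L + C = 470 - j1.02e+04 Ω = 1.021e+04∠-87.4° Ω.

Z = 470 - j1.02e+04 Ω = 1.021e+04∠-87.4° Ω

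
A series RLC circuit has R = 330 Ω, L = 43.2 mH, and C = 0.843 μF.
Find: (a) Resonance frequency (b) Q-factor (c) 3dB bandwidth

Step 1 — Resonance: ω₀ = 1/√(LC) = 1/√(0.0432·8.43e-07) = 5240 rad/s.
Step 2 — f₀ = ω₀/(2π) = 834 Hz.
Step 3 — Series Q: Q = ω₀L/R = 5240·0.0432/330 = 0.686.
Step 4 — Bandwidth: Δω = ω₀/Q = 7639 rad/s; BW = Δω/(2π) = 1216 Hz.

(a) f₀ = 834 Hz  (b) Q = 0.686  (c) BW = 1216 Hz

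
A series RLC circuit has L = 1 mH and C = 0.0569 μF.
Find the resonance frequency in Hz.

Step 1 — Resonance condition Im(Z)=0 gives ω₀ = 1/√(LC).
Step 2 — ω₀ = 1/√(0.001·5.69e-08) = 1.326e+05 rad/s.
Step 3 — f₀ = ω₀/(2π) = 2.11e+04 Hz.

f₀ = 2.11e+04 Hz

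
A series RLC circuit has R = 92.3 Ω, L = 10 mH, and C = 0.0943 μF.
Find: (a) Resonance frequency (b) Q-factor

Step 1 — Resonance condition Im(Z)=0 gives ω₀ = 1/√(LC).
Step 2 — ω₀ = 1/√(0.01·9.43e-08) = 3.256e+04 rad/s.
Step 3 — f₀ = ω₀/(2π) = 5183 Hz.
Step 4 — Series Q: Q = ω₀L/R = 3.256e+04·0.01/92.3 = 3.528.

(a) f₀ = 5183 Hz  (b) Q = 3.528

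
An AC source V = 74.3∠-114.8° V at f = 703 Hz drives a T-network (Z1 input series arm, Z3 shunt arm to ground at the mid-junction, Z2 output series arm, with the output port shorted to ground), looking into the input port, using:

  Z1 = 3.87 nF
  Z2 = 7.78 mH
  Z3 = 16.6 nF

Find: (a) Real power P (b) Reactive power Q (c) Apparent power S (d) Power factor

Step 1 — Angular frequency: ω = 2π·f = 2π·703 = 4417 rad/s.
Step 2 — Component impedances:
  Z1: Z = 1/(jωC) = -j/(ω·C) = 0 - j5.85e+04 Ω
  Z2: Z = jωL = j·4417·0.00778 = 0 + j34.36 Ω
  Z3: Z = 1/(jωC) = -j/(ω·C) = 0 - j1.364e+04 Ω
Step 3 — With the output port shorted to ground, the output series arm Z2 runs from the junction to ground; the shunt arm Z3 also runs from the junction to ground. They appear in parallel: Z3 || Z2 = 0 + j34.45 Ω.
Step 4 — Series with input arm Z1: Z_in = Z1 + (Z3 || Z2) = 0 - j5.847e+04 Ω = 5.847e+04∠-90.0° Ω.
Step 5 — Source phasor: V = 74.3∠-114.8° V = -31.17 - j67.45 V.
Step 6 — Current: I = V / Z = 0.001154 - j0.0005331 A = 0.001271∠-24.8° A.
Step 7 — Complex power: S = V·I* = 0 - j0.09442 VA.
Step 8 — Real power: P = Re(S) = 0 W.
Step 9 — Reactive power: Q = Im(S) = -0.09442 VAR.
Step 10 — Apparent power: |S| = 0.09442 VA.
Step 11 — Power factor: PF = P/|S| = 0 (leading).

(a) P = 0 W  (b) Q = -0.09442 VAR  (c) S = 0.09442 VA  (d) PF = 0 (leading)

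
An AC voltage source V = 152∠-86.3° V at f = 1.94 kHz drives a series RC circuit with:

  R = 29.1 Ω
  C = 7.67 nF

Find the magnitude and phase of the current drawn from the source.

Step 1 — Angular frequency: ω = 2π·f = 2π·1940 = 1.219e+04 rad/s.
Step 2 — Component impedances:
  R: Z = R = 29.1 Ω
  C: Z = 1/(jωC) = -j/(ω·C) = 0 - j1.07e+04 Ω
Step 3 — Series combination: Z_total = R + C = 29.1 - j1.07e+04 Ω = 1.07e+04∠-89.8° Ω.
Step 4 — Source phasor: V = 152∠-86.3° V = 9.809 - j151.7 V.
Step 5 — Ohm's law: I = V / Z_total = (9.809 - j151.7) / (29.1 - j1.07e+04) = 0.01418 + j0.0008785 A.
Step 6 — Convert to polar: |I| = 0.01421 A, ∠I = 3.5°.

I = 0.01421∠3.5° A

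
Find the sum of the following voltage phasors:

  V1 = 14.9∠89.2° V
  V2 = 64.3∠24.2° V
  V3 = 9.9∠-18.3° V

Step 1 — Convert each phasor to rectangular form:
  V1 = 14.9·(cos(89.2°) + j·sin(89.2°)) = 0.208 + j14.9 V
  V2 = 64.3·(cos(24.2°) + j·sin(24.2°)) = 58.65 + j26.36 V
  V3 = 9.9·(cos(-18.3°) + j·sin(-18.3°)) = 9.399 - j3.109 V
Step 2 — Sum components: V_total = 68.26 + j38.15 V.
Step 3 — Convert to polar: |V_total| = 78.19 V, ∠V_total = 29.2°.

V_total = 78.19∠29.2° V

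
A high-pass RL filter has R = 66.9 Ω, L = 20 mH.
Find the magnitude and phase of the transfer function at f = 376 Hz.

Step 1 — Angular frequency: ω = 2π·376 = 2362 rad/s.
Step 2 — Transfer function: H(jω) = jωL/(R + jωL).
Step 3 — Numerator jωL = j·47.25; denominator R + jωL = 66.9 + j47.25.
Step 4 — H = 0.3328 + j0.4712.
Step 5 — Magnitude: |H| = 0.5769 (-4.8 dB); phase: φ = 54.8°.

|H| = 0.5769 (-4.8 dB), φ = 54.8°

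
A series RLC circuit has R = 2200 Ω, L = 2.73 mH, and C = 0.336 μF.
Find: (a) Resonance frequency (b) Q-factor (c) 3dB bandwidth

Step 1 — Resonance condition Im(Z)=0 gives ω₀ = 1/√(LC).
Step 2 — ω₀ = 1/√(0.00273·3.36e-07) = 3.302e+04 rad/s.
Step 3 — f₀ = ω₀/(2π) = 5255 Hz.
Step 4 — Series Q: Q = ω₀L/R = 3.302e+04·0.00273/2200 = 0.04097.
Step 5 — 3dB bandwidth: Δω = ω₀/Q = 8.059e+05 rad/s; BW = Δω/(2π) = 1.283e+05 Hz.

(a) f₀ = 5255 Hz  (b) Q = 0.04097  (c) BW = 1.283e+05 Hz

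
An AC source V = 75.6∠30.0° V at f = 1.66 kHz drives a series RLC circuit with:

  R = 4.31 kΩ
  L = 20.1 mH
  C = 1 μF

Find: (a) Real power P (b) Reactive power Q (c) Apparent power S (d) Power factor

Step 1 — Angular frequency: ω = 2π·f = 2π·1660 = 1.043e+04 rad/s.
Step 2 — Component impedances:
  R: Z = R = 4310 Ω
  L: Z = jωL = j·1.043e+04·0.0201 = 0 + j209.6 Ω
  C: Z = 1/(jωC) = -j/(ω·C) = 0 - j95.88 Ω
Step 3 — Series combination: Z_total = R + L + C = 4310 + j113.8 Ω = 4312∠1.5° Ω.
Step 4 — Source phasor: V = 75.6∠30.0° V = 65.47 + j37.8 V.
Step 5 — Current: I = V / Z = 0.01541 + j0.008363 A = 0.01753∠28.5° A.
Step 6 — Complex power: S = V·I* = 1.325 + j0.03498 VA.
Step 7 — Real power: P = Re(S) = 1.325 W.
Step 8 — Reactive power: Q = Im(S) = 0.03498 VAR.
Step 9 — Apparent power: |S| = 1.326 VA.
Step 10 — Power factor: PF = P/|S| = 0.9997 (lagging).

(a) P = 1.325 W  (b) Q = 0.03498 VAR  (c) S = 1.326 VA  (d) PF = 0.9997 (lagging)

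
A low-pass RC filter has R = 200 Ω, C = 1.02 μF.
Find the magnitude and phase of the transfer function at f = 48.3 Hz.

Step 1 — Angular frequency: ω = 2π·48.3 = 303.5 rad/s.
Step 2 — Transfer function: H(jω) = 1/(1 + jωRC).
Step 3 — Denominator: 1 + jωRC = 1 + j·303.5·200·1.02e-06 = 1 + j0.06191.
Step 4 — H = 0.9962 - j0.06167.
Step 5 — Magnitude: |H| = 0.9981 (-0.0 dB); phase: φ = -3.5°.

|H| = 0.9981 (-0.0 dB), φ = -3.5°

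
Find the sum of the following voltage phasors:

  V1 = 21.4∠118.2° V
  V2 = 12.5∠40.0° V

Step 1 — Convert each phasor to rectangular form:
  V1 = 21.4·(cos(118.2°) + j·sin(118.2°)) = -10.11 + j18.86 V
  V2 = 12.5·(cos(40.0°) + j·sin(40.0°)) = 9.576 + j8.035 V
Step 2 — Sum components: V_total = -0.537 + j26.89 V.
Step 3 — Convert to polar: |V_total| = 26.9 V, ∠V_total = 91.1°.

V_total = 26.9∠91.1° V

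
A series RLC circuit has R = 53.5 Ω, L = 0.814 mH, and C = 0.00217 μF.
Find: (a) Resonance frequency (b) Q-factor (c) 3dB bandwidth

Step 1 — Resonance: ω₀ = 1/√(LC) = 1/√(0.000814·2.17e-09) = 7.524e+05 rad/s.
Step 2 — f₀ = ω₀/(2π) = 1.198e+05 Hz.
Step 3 — Series Q: Q = ω₀L/R = 7.524e+05·0.000814/53.5 = 11.45.
Step 4 — Bandwidth: Δω = ω₀/Q = 6.572e+04 rad/s; BW = Δω/(2π) = 1.046e+04 Hz.

(a) f₀ = 1.198e+05 Hz  (b) Q = 11.45  (c) BW = 1.046e+04 Hz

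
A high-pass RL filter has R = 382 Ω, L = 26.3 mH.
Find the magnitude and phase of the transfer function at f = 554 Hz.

Step 1 — Angular frequency: ω = 2π·554 = 3481 rad/s.
Step 2 — Transfer function: H(jω) = jωL/(R + jωL).
Step 3 — Numerator jωL = j·91.55; denominator R + jωL = 382 + j91.55.
Step 4 — H = 0.05431 + j0.2266.
Step 5 — Magnitude: |H| = 0.2331 (-12.7 dB); phase: φ = 76.5°.

|H| = 0.2331 (-12.7 dB), φ = 76.5°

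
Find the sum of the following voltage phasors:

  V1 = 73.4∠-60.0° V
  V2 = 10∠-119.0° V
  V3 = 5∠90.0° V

Step 1 — Convert each phasor to rectangular form:
  V1 = 73.4·(cos(-60.0°) + j·sin(-60.0°)) = 36.7 - j63.57 V
  V2 = 10·(cos(-119.0°) + j·sin(-119.0°)) = -4.848 - j8.746 V
  V3 = 5·(cos(90.0°) + j·sin(90.0°)) = 0 + j5 V
Step 2 — Sum components: V_total = 31.85 - j67.31 V.
Step 3 — Convert to polar: |V_total| = 74.47 V, ∠V_total = -64.7°.

V_total = 74.47∠-64.7° V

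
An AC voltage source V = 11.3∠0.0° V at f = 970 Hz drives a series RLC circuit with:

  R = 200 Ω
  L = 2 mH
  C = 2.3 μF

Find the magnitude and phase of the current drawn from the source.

Step 1 — Angular frequency: ω = 2π·f = 2π·970 = 6095 rad/s.
Step 2 — Component impedances:
  R: Z = R = 200 Ω
  L: Z = jωL = j·6095·0.002 = 0 + j12.19 Ω
  C: Z = 1/(jωC) = -j/(ω·C) = 0 - j71.34 Ω
Step 3 — Series combination: Z_total = R + L + C = 200 - j59.15 Ω = 208.6∠-16.5° Ω.
Step 4 — Source phasor: V = 11.3∠0.0° V = 11.3 V.
Step 5 — Ohm's law: I = V / Z_total = (11.3) / (200 - j59.15) = 0.05196 + j0.01537 A.
Step 6 — Convert to polar: |I| = 0.05418 A, ∠I = 16.5°.

I = 0.05418∠16.5° A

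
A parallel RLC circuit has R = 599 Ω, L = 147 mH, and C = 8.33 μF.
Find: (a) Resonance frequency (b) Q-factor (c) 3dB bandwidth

Step 1 — Resonance: ω₀ = 1/√(LC) = 1/√(0.147·8.33e-06) = 903.7 rad/s.
Step 2 — f₀ = ω₀/(2π) = 143.8 Hz.
Step 3 — Parallel Q: Q = R/(ω₀L) = 599/(903.7·0.147) = 4.509.
Step 4 — Bandwidth: Δω = ω₀/Q = 200.4 rad/s; BW = Δω/(2π) = 31.9 Hz.

(a) f₀ = 143.8 Hz  (b) Q = 4.509  (c) BW = 31.9 Hz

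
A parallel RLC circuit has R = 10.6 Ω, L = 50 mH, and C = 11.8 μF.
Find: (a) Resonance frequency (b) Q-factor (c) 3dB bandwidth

Step 1 — Resonance: ω₀ = 1/√(LC) = 1/√(0.05·1.18e-05) = 1302 rad/s.
Step 2 — f₀ = ω₀/(2π) = 207.2 Hz.
Step 3 — Parallel Q: Q = R/(ω₀L) = 10.6/(1302·0.05) = 0.1628.
Step 4 — Bandwidth: Δω = ω₀/Q = 7995 rad/s; BW = Δω/(2π) = 1272 Hz.

(a) f₀ = 207.2 Hz  (b) Q = 0.1628  (c) BW = 1272 Hz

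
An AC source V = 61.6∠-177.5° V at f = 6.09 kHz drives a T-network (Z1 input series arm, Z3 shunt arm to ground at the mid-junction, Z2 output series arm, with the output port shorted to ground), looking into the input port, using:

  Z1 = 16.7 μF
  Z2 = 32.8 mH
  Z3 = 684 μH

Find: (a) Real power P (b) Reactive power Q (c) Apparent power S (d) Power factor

Step 1 — Angular frequency: ω = 2π·f = 2π·6090 = 3.826e+04 rad/s.
Step 2 — Component impedances:
  Z1: Z = 1/(jωC) = -j/(ω·C) = 0 - j1.565 Ω
  Z2: Z = jωL = j·3.826e+04·0.0328 = 0 + j1255 Ω
  Z3: Z = jωL = j·3.826e+04·0.000684 = 0 + j26.17 Ω
Step 3 — With the output port shorted to ground, the output series arm Z2 runs from the junction to ground; the shunt arm Z3 also runs from the junction to ground. They appear in parallel: Z3 || Z2 = 0 + j25.64 Ω.
Step 4 — Series with input arm Z1: Z_in = Z1 + (Z3 || Z2) = 0 + j24.07 Ω = 24.07∠90.0° Ω.
Step 5 — Source phasor: V = 61.6∠-177.5° V = -61.54 - j2.687 V.
Step 6 — Current: I = V / Z = -0.1116 + j2.556 A = 2.559∠92.5° A.
Step 7 — Complex power: S = V·I* = 0 + j157.6 VA.
Step 8 — Real power: P = Re(S) = 0 W.
Step 9 — Reactive power: Q = Im(S) = 157.6 VAR.
Step 10 — Apparent power: |S| = 157.6 VA.
Step 11 — Power factor: PF = P/|S| = 0 (lagging).

(a) P = 0 W  (b) Q = 157.6 VAR  (c) S = 157.6 VA  (d) PF = 0 (lagging)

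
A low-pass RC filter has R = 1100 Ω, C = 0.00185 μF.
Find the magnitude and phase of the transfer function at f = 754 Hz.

Step 1 — Angular frequency: ω = 2π·754 = 4738 rad/s.
Step 2 — Transfer function: H(jω) = 1/(1 + jωRC).
Step 3 — Denominator: 1 + jωRC = 1 + j·4738·1100·1.85e-09 = 1 + j0.009641.
Step 4 — H = 0.9999 - j0.00964.
Step 5 — Magnitude: |H| = 1 (-0.0 dB); phase: φ = -0.6°.

|H| = 1 (-0.0 dB), φ = -0.6°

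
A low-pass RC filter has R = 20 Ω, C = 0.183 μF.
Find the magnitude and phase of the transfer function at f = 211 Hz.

Step 1 — Angular frequency: ω = 2π·211 = 1326 rad/s.
Step 2 — Transfer function: H(jω) = 1/(1 + jωRC).
Step 3 — Denominator: 1 + jωRC = 1 + j·1326·20·1.83e-07 = 1 + j0.004852.
Step 4 — H = 1 - j0.004852.
Step 5 — Magnitude: |H| = 1 (-0.0 dB); phase: φ = -0.3°.

|H| = 1 (-0.0 dB), φ = -0.3°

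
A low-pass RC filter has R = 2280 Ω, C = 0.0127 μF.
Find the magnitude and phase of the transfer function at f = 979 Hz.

Step 1 — Angular frequency: ω = 2π·979 = 6151 rad/s.
Step 2 — Transfer function: H(jω) = 1/(1 + jωRC).
Step 3 — Denominator: 1 + jωRC = 1 + j·6151·2280·1.27e-08 = 1 + j0.1781.
Step 4 — H = 0.9693 - j0.1726.
Step 5 — Magnitude: |H| = 0.9845 (-0.1 dB); phase: φ = -10.1°.

|H| = 0.9845 (-0.1 dB), φ = -10.1°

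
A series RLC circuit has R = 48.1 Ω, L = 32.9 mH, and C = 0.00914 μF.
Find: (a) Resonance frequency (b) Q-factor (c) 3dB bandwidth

Step 1 — Resonance: ω₀ = 1/√(LC) = 1/√(0.0329·9.14e-09) = 5.767e+04 rad/s.
Step 2 — f₀ = ω₀/(2π) = 9178 Hz.
Step 3 — Series Q: Q = ω₀L/R = 5.767e+04·0.0329/48.1 = 39.44.
Step 4 — Bandwidth: Δω = ω₀/Q = 1462 rad/s; BW = Δω/(2π) = 232.7 Hz.

(a) f₀ = 9178 Hz  (b) Q = 39.44  (c) BW = 232.7 Hz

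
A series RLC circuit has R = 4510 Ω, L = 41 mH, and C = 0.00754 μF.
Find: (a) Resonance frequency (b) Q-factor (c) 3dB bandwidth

Step 1 — Resonance: ω₀ = 1/√(LC) = 1/√(0.041·7.54e-09) = 5.688e+04 rad/s.
Step 2 — f₀ = ω₀/(2π) = 9052 Hz.
Step 3 — Series Q: Q = ω₀L/R = 5.688e+04·0.041/4510 = 0.517.
Step 4 — Bandwidth: Δω = ω₀/Q = 1.1e+05 rad/s; BW = Δω/(2π) = 1.751e+04 Hz.

(a) f₀ = 9052 Hz  (b) Q = 0.517  (c) BW = 1.751e+04 Hz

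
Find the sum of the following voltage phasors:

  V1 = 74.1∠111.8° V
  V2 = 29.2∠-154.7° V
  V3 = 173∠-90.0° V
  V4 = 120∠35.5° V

Step 1 — Convert each phasor to rectangular form:
  V1 = 74.1·(cos(111.8°) + j·sin(111.8°)) = -27.52 + j68.8 V
  V2 = 29.2·(cos(-154.7°) + j·sin(-154.7°)) = -26.4 - j12.48 V
  V3 = 173·(cos(-90.0°) + j·sin(-90.0°)) = 0 - j173 V
  V4 = 120·(cos(35.5°) + j·sin(35.5°)) = 97.69 + j69.68 V
Step 2 — Sum components: V_total = 43.78 - j46.99 V.
Step 3 — Convert to polar: |V_total| = 64.22 V, ∠V_total = -47.0°.

V_total = 64.22∠-47.0° V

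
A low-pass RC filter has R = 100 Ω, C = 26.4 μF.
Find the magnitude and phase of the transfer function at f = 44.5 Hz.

Step 1 — Angular frequency: ω = 2π·44.5 = 279.6 rad/s.
Step 2 — Transfer function: H(jω) = 1/(1 + jωRC).
Step 3 — Denominator: 1 + jωRC = 1 + j·279.6·100·2.64e-05 = 1 + j0.7381.
Step 4 — H = 0.6473 - j0.4778.
Step 5 — Magnitude: |H| = 0.8046 (-1.9 dB); phase: φ = -36.4°.

|H| = 0.8046 (-1.9 dB), φ = -36.4°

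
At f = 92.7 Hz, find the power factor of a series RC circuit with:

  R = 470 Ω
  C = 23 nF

Step 1 — Angular frequency: ω = 2π·f = 2π·92.7 = 582.5 rad/s.
Step 2 — Component impedances:
  R: Z = R = 470 Ω
  C: Z = 1/(jωC) = -j/(ω·C) = 0 - j7.465e+04 Ω
Step 3 — Series combination: Z_total = R + C = 470 - j7.465e+04 Ω = 7.465e+04∠-89.6° Ω.
Step 4 — Power factor: PF = cos(φ) = Re(Z)/|Z| = 470/7.465e+04 = 0.006296.
Step 5 — Type: Im(Z) = -7.465e+04 ⇒ leading (phase φ = -89.6°).

PF = 0.006296 (leading, φ = -89.6°)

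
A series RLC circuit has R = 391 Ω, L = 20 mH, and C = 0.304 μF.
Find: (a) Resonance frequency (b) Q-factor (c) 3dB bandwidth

Step 1 — Resonance: ω₀ = 1/√(LC) = 1/√(0.02·3.04e-07) = 1.282e+04 rad/s.
Step 2 — f₀ = ω₀/(2π) = 2041 Hz.
Step 3 — Series Q: Q = ω₀L/R = 1.282e+04·0.02/391 = 0.656.
Step 4 — Bandwidth: Δω = ω₀/Q = 1.955e+04 rad/s; BW = Δω/(2π) = 3111 Hz.

(a) f₀ = 2041 Hz  (b) Q = 0.656  (c) BW = 3111 Hz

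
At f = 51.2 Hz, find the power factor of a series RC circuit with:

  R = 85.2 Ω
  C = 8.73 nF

Step 1 — Angular frequency: ω = 2π·f = 2π·51.2 = 321.7 rad/s.
Step 2 — Component impedances:
  R: Z = R = 85.2 Ω
  C: Z = 1/(jωC) = -j/(ω·C) = 0 - j3.561e+05 Ω
Step 3 — Series combination: Z_total = R + C = 85.2 - j3.561e+05 Ω = 3.561e+05∠-90.0° Ω.
Step 4 — Power factor: PF = cos(φ) = Re(Z)/|Z| = 85.2/3.561e+05 = 0.0002393.
Step 5 — Type: Im(Z) = -3.561e+05 ⇒ leading (phase φ = -90.0°).

PF = 0.0002393 (leading, φ = -90.0°)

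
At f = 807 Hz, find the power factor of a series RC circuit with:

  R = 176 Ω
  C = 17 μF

Step 1 — Angular frequency: ω = 2π·f = 2π·807 = 5071 rad/s.
Step 2 — Component impedances:
  R: Z = R = 176 Ω
  C: Z = 1/(jωC) = -j/(ω·C) = 0 - j11.6 Ω
Step 3 — Series combination: Z_total = R + C = 176 - j11.6 Ω = 176.4∠-3.8° Ω.
Step 4 — Power factor: PF = cos(φ) = Re(Z)/|Z| = 176/176.38 = 0.9978.
Step 5 — Type: Im(Z) = -11.6 ⇒ leading (phase φ = -3.8°).

PF = 0.9978 (leading, φ = -3.8°)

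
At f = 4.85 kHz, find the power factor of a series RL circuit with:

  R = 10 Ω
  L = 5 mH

Step 1 — Angular frequency: ω = 2π·f = 2π·4850 = 3.047e+04 rad/s.
Step 2 — Component impedances:
  R: Z = R = 10 Ω
  L: Z = jωL = j·3.047e+04·0.005 = 0 + j152.4 Ω
Step 3 — Series combination: Z_total = R + L = 10 + j152.4 Ω = 152.7∠86.2° Ω.
Step 4 — Power factor: PF = cos(φ) = Re(Z)/|Z| = 10/152.7 = 0.06549.
Step 5 — Type: Im(Z) = 152.4 ⇒ lagging (phase φ = 86.2°).

PF = 0.06549 (lagging, φ = 86.2°)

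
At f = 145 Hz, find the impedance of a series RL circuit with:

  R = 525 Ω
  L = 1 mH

Step 1 — Angular frequency: ω = 2π·f = 2π·145 = 911.1 rad/s.
Step 2 — Component impedances:
  R: Z = R = 525 Ω
  L: Z = jωL = j·911.1·0.001 = 0 + j0.9111 Ω
Step 3 — Series combination: Z_total = R + L = 525 + j0.9111 Ω = 525∠0.1° Ω.

Z = 525 + j0.9111 Ω = 525∠0.1° Ω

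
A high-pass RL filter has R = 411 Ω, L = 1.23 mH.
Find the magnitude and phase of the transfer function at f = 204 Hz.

Step 1 — Angular frequency: ω = 2π·204 = 1282 rad/s.
Step 2 — Transfer function: H(jω) = jωL/(R + jωL).
Step 3 — Numerator jωL = j·1.577; denominator R + jωL = 411 + j1.577.
Step 4 — H = 1.471e-05 + j0.003836.
Step 5 — Magnitude: |H| = 0.003836 (-48.3 dB); phase: φ = 89.8°.

|H| = 0.003836 (-48.3 dB), φ = 89.8°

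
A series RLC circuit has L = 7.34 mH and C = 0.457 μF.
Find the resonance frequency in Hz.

Step 1 — Resonance condition Im(Z)=0 gives ω₀ = 1/√(LC).
Step 2 — ω₀ = 1/√(0.00734·4.57e-07) = 1.727e+04 rad/s.
Step 3 — f₀ = ω₀/(2π) = 2748 Hz.

f₀ = 2748 Hz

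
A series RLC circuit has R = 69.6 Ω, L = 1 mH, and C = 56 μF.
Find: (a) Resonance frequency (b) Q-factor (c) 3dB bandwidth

Step 1 — Resonance: ω₀ = 1/√(LC) = 1/√(0.001·5.6e-05) = 4226 rad/s.
Step 2 — f₀ = ω₀/(2π) = 672.6 Hz.
Step 3 — Series Q: Q = ω₀L/R = 4226·0.001/69.6 = 0.06072.
Step 4 — Bandwidth: Δω = ω₀/Q = 6.96e+04 rad/s; BW = Δω/(2π) = 1.108e+04 Hz.

(a) f₀ = 672.6 Hz  (b) Q = 0.06072  (c) BW = 1.108e+04 Hz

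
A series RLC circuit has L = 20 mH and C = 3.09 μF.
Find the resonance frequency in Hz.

Step 1 — Resonance condition Im(Z)=0 gives ω₀ = 1/√(LC).
Step 2 — ω₀ = 1/√(0.02·3.09e-06) = 4023 rad/s.
Step 3 — f₀ = ω₀/(2π) = 640.2 Hz.

f₀ = 640.2 Hz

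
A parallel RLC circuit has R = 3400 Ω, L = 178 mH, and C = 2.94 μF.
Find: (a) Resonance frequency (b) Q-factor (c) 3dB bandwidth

Step 1 — Resonance: ω₀ = 1/√(LC) = 1/√(0.178·2.94e-06) = 1382 rad/s.
Step 2 — f₀ = ω₀/(2π) = 220 Hz.
Step 3 — Parallel Q: Q = R/(ω₀L) = 3400/(1382·0.178) = 13.82.
Step 4 — Bandwidth: Δω = ω₀/Q = 100 rad/s; BW = Δω/(2π) = 15.92 Hz.

(a) f₀ = 220 Hz  (b) Q = 13.82  (c) BW = 15.92 Hz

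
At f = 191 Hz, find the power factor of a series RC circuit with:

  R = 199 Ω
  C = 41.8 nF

Step 1 — Angular frequency: ω = 2π·f = 2π·191 = 1200 rad/s.
Step 2 — Component impedances:
  R: Z = R = 199 Ω
  C: Z = 1/(jωC) = -j/(ω·C) = 0 - j1.993e+04 Ω
Step 3 — Series combination: Z_total = R + C = 199 - j1.993e+04 Ω = 1.994e+04∠-89.4° Ω.
Step 4 — Power factor: PF = cos(φ) = Re(Z)/|Z| = 199/19936 = 0.009982.
Step 5 — Type: Im(Z) = -1.993e+04 ⇒ leading (phase φ = -89.4°).

PF = 0.009982 (leading, φ = -89.4°)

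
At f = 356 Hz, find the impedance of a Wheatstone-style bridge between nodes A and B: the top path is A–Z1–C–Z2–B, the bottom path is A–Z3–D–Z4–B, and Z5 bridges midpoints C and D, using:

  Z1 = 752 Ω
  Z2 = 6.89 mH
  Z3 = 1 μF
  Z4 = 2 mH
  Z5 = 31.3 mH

Step 1 — Angular frequency: ω = 2π·f = 2π·356 = 2237 rad/s.
Step 2 — Component impedances:
  Z1: Z = R = 752 Ω
  Z2: Z = jωL = j·2237·0.00689 = 0 + j15.41 Ω
  Z3: Z = 1/(jωC) = -j/(ω·C) = 0 - j447.1 Ω
  Z4: Z = jωL = j·2237·0.002 = 0 + j4.474 Ω
  Z5: Z = jωL = j·2237·0.0313 = 0 + j70.01 Ω
Step 3 — Bridge requires nodal analysis (the Z5 bridge couples midpoints C and D, so the two paths cannot be reduced to a simple series/parallel combination). Setting node B to ground and injecting 1 A at node A, the 3-node admittance system at A, C, D solves to V_A = Z_AB = 196.8 - j329.9 Ω = 384.1∠-59.2° Ω.

Z = 196.8 - j329.9 Ω = 384.1∠-59.2° Ω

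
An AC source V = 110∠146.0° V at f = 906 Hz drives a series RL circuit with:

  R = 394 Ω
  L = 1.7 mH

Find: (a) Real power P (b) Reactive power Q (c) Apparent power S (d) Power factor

Step 1 — Angular frequency: ω = 2π·f = 2π·906 = 5693 rad/s.
Step 2 — Component impedances:
  R: Z = R = 394 Ω
  L: Z = jωL = j·5693·0.0017 = 0 + j9.677 Ω
Step 3 — Series combination: Z_total = R + L = 394 + j9.677 Ω = 394.1∠1.4° Ω.
Step 4 — Source phasor: V = 110∠146.0° V = -91.19 + j61.51 V.
Step 5 — Current: I = V / Z = -0.2275 + j0.1617 A = 0.2791∠144.6° A.
Step 6 — Complex power: S = V·I* = 30.69 + j0.7539 VA.
Step 7 — Real power: P = Re(S) = 30.69 W.
Step 8 — Reactive power: Q = Im(S) = 0.7539 VAR.
Step 9 — Apparent power: |S| = 30.7 VA.
Step 10 — Power factor: PF = P/|S| = 0.9997 (lagging).

(a) P = 30.69 W  (b) Q = 0.7539 VAR  (c) S = 30.7 VA  (d) PF = 0.9997 (lagging)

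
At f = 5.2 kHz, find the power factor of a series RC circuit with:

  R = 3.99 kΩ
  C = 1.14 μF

Step 1 — Angular frequency: ω = 2π·f = 2π·5200 = 3.267e+04 rad/s.
Step 2 — Component impedances:
  R: Z = R = 3990 Ω
  C: Z = 1/(jωC) = -j/(ω·C) = 0 - j26.85 Ω
Step 3 — Series combination: Z_total = R + C = 3990 - j26.85 Ω = 3990∠-0.4° Ω.
Step 4 — Power factor: PF = cos(φ) = Re(Z)/|Z| = 3990/3990 = 1.
Step 5 — Type: Im(Z) = -26.85 ⇒ leading (phase φ = -0.4°).

PF = 1 (leading, φ = -0.4°)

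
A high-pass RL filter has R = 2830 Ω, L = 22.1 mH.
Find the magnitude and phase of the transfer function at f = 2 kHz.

Step 1 — Angular frequency: ω = 2π·2000 = 1.257e+04 rad/s.
Step 2 — Transfer function: H(jω) = jωL/(R + jωL).
Step 3 — Numerator jωL = j·277.7; denominator R + jωL = 2830 + j277.7.
Step 4 — H = 0.009538 + j0.0972.
Step 5 — Magnitude: |H| = 0.09766 (-20.2 dB); phase: φ = 84.4°.

|H| = 0.09766 (-20.2 dB), φ = 84.4°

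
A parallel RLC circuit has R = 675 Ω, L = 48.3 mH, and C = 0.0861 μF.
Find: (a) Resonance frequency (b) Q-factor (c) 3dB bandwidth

Step 1 — Resonance: ω₀ = 1/√(LC) = 1/√(0.0483·8.61e-08) = 1.551e+04 rad/s.
Step 2 — f₀ = ω₀/(2π) = 2468 Hz.
Step 3 — Parallel Q: Q = R/(ω₀L) = 675/(1.551e+04·0.0483) = 0.9012.
Step 4 — Bandwidth: Δω = ω₀/Q = 1.721e+04 rad/s; BW = Δω/(2π) = 2739 Hz.

(a) f₀ = 2468 Hz  (b) Q = 0.9012  (c) BW = 2739 Hz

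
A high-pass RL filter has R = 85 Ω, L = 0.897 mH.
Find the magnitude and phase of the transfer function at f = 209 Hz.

Step 1 — Angular frequency: ω = 2π·209 = 1313 rad/s.
Step 2 — Transfer function: H(jω) = jωL/(R + jωL).
Step 3 — Numerator jωL = j·1.178; denominator R + jωL = 85 + j1.178.
Step 4 — H = 0.000192 + j0.01386.
Step 5 — Magnitude: |H| = 0.01386 (-37.2 dB); phase: φ = 89.2°.

|H| = 0.01386 (-37.2 dB), φ = 89.2°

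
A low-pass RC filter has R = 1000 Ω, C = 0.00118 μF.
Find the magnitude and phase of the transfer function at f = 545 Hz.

Step 1 — Angular frequency: ω = 2π·545 = 3424 rad/s.
Step 2 — Transfer function: H(jω) = 1/(1 + jωRC).
Step 3 — Denominator: 1 + jωRC = 1 + j·3424·1000·1.18e-09 = 1 + j0.004041.
Step 4 — H = 1 - j0.004041.
Step 5 — Magnitude: |H| = 1 (-0.0 dB); phase: φ = -0.2°.

|H| = 1 (-0.0 dB), φ = -0.2°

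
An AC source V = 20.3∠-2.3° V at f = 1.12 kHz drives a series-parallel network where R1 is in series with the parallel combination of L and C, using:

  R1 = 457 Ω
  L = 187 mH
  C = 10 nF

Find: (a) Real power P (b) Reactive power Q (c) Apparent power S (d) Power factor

Step 1 — Angular frequency: ω = 2π·f = 2π·1120 = 7037 rad/s.
Step 2 — Component impedances:
  R1: Z = R = 457 Ω
  L: Z = jωL = j·7037·0.187 = 0 + j1316 Ω
  C: Z = 1/(jωC) = -j/(ω·C) = 0 - j1.421e+04 Ω
Step 3 — Parallel branch: L || C = 1/(1/L + 1/C) = 0 + j1450 Ω.
Step 4 — Series with R1: Z_total = R1 + (L || C) = 457 + j1450 Ω = 1521∠72.5° Ω.
Step 5 — Source phasor: V = 20.3∠-2.3° V = 20.28 - j0.8147 V.
Step 6 — Current: I = V / Z = 0.003498 - j0.01288 A = 0.01335∠-74.8° A.
Step 7 — Complex power: S = V·I* = 0.08145 + j0.2585 VA.
Step 8 — Real power: P = Re(S) = 0.08145 W.
Step 9 — Reactive power: Q = Im(S) = 0.2585 VAR.
Step 10 — Apparent power: |S| = 0.271 VA.
Step 11 — Power factor: PF = P/|S| = 0.3005 (lagging).

(a) P = 0.08145 W  (b) Q = 0.2585 VAR  (c) S = 0.271 VA  (d) PF = 0.3005 (lagging)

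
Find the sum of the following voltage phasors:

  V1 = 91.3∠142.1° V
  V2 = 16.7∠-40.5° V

Step 1 — Convert each phasor to rectangular form:
  V1 = 91.3·(cos(142.1°) + j·sin(142.1°)) = -72.04 + j56.08 V
  V2 = 16.7·(cos(-40.5°) + j·sin(-40.5°)) = 12.7 - j10.85 V
Step 2 — Sum components: V_total = -59.34 + j45.24 V.
Step 3 — Convert to polar: |V_total| = 74.62 V, ∠V_total = 142.7°.

V_total = 74.62∠142.7° V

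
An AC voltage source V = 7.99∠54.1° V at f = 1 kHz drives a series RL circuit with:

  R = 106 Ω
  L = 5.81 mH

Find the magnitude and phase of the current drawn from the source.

Step 1 — Angular frequency: ω = 2π·f = 2π·1000 = 6283 rad/s.
Step 2 — Component impedances:
  R: Z = R = 106 Ω
  L: Z = jωL = j·6283·0.00581 = 0 + j36.51 Ω
Step 3 — Series combination: Z_total = R + L = 106 + j36.51 Ω = 112.1∠19.0° Ω.
Step 4 — Source phasor: V = 7.99∠54.1° V = 4.685 + j6.472 V.
Step 5 — Ohm's law: I = V / Z_total = (4.685 + j6.472) / (106 + j36.51) = 0.05831 + j0.04098 A.
Step 6 — Convert to polar: |I| = 0.07127 A, ∠I = 35.1°.

I = 0.07127∠35.1° A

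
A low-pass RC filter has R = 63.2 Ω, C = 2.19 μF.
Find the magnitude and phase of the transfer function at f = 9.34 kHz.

Step 1 — Angular frequency: ω = 2π·9340 = 5.868e+04 rad/s.
Step 2 — Transfer function: H(jω) = 1/(1 + jωRC).
Step 3 — Denominator: 1 + jωRC = 1 + j·5.868e+04·63.2·2.19e-06 = 1 + j8.122.
Step 4 — H = 0.01493 - j0.1213.
Step 5 — Magnitude: |H| = 0.1222 (-18.3 dB); phase: φ = -83.0°.

|H| = 0.1222 (-18.3 dB), φ = -83.0°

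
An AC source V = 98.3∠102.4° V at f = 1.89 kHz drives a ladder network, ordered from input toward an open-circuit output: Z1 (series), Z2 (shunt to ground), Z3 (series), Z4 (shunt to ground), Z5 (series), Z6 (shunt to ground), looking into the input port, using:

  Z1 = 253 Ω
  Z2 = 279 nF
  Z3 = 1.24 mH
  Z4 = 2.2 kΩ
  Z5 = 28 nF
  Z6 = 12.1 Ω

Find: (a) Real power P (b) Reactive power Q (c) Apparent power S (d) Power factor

Step 1 — Angular frequency: ω = 2π·f = 2π·1890 = 1.188e+04 rad/s.
Step 2 — Component impedances:
  Z1: Z = R = 253 Ω
  Z2: Z = 1/(jωC) = -j/(ω·C) = 0 - j301.8 Ω
  Z3: Z = jωL = j·1.188e+04·0.00124 = 0 + j14.73 Ω
  Z4: Z = R = 2200 Ω
  Z5: Z = 1/(jωC) = -j/(ω·C) = 0 - j3007 Ω
  Z6: Z = R = 12.1 Ω
Step 3 — Ladder network (open output): work backward from the far end, alternating series and parallel combinations. Z_in = 287.1 - j270.1 Ω = 394.2∠-43.3° Ω.
Step 4 — Source phasor: V = 98.3∠102.4° V = -21.11 + j96.01 V.
Step 5 — Current: I = V / Z = -0.2059 + j0.1407 A = 0.2494∠145.7° A.
Step 6 — Complex power: S = V·I* = 17.85 - j16.8 VA.
Step 7 — Real power: P = Re(S) = 17.85 W.
Step 8 — Reactive power: Q = Im(S) = -16.8 VAR.
Step 9 — Apparent power: |S| = 24.51 VA.
Step 10 — Power factor: PF = P/|S| = 0.7284 (leading).

(a) P = 17.85 W  (b) Q = -16.8 VAR  (c) S = 24.51 VA  (d) PF = 0.7284 (leading)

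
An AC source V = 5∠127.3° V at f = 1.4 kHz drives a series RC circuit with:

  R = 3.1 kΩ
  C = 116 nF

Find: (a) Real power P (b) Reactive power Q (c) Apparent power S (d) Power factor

Step 1 — Angular frequency: ω = 2π·f = 2π·1400 = 8796 rad/s.
Step 2 — Component impedances:
  R: Z = R = 3100 Ω
  C: Z = 1/(jωC) = -j/(ω·C) = 0 - j980 Ω
Step 3 — Series combination: Z_total = R + C = 3100 - j980 Ω = 3251∠-17.5° Ω.
Step 4 — Source phasor: V = 5∠127.3° V = -3.03 + j3.977 V.
Step 5 — Current: I = V / Z = -0.001257 + j0.0008855 A = 0.001538∠144.8° A.
Step 6 — Complex power: S = V·I* = 0.007332 - j0.002318 VA.
Step 7 — Real power: P = Re(S) = 0.007332 W.
Step 8 — Reactive power: Q = Im(S) = -0.002318 VAR.
Step 9 — Apparent power: |S| = 0.007689 VA.
Step 10 — Power factor: PF = P/|S| = 0.9535 (leading).

(a) P = 0.007332 W  (b) Q = -0.002318 VAR  (c) S = 0.007689 VA  (d) PF = 0.9535 (leading)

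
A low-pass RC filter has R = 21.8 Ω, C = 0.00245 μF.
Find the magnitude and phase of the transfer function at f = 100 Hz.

Step 1 — Angular frequency: ω = 2π·100 = 628.3 rad/s.
Step 2 — Transfer function: H(jω) = 1/(1 + jωRC).
Step 3 — Denominator: 1 + jωRC = 1 + j·628.3·21.8·2.45e-09 = 1 + j3.356e-05.
Step 4 — H = 1 - j3.356e-05.
Step 5 — Magnitude: |H| = 1 (-0.0 dB); phase: φ = -0.0°.

|H| = 1 (-0.0 dB), φ = -0.0°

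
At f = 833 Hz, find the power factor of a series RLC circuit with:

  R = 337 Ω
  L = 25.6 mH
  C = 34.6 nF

Step 1 — Angular frequency: ω = 2π·f = 2π·833 = 5234 rad/s.
Step 2 — Component impedances:
  R: Z = R = 337 Ω
  L: Z = jωL = j·5234·0.0256 = 0 + j134 Ω
  C: Z = 1/(jωC) = -j/(ω·C) = 0 - j5522 Ω
Step 3 — Series combination: Z_total = R + L + C = 337 - j5388 Ω = 5399∠-86.4° Ω.
Step 4 — Power factor: PF = cos(φ) = Re(Z)/|Z| = 337/5399 = 0.06242.
Step 5 — Type: Im(Z) = -5388 ⇒ leading (phase φ = -86.4°).

PF = 0.06242 (leading, φ = -86.4°)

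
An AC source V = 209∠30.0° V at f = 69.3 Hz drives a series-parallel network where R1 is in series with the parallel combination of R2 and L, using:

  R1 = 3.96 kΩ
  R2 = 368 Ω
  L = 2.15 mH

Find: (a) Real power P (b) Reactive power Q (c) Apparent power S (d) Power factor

Step 1 — Angular frequency: ω = 2π·f = 2π·69.3 = 435.4 rad/s.
Step 2 — Component impedances:
  R1: Z = R = 3960 Ω
  R2: Z = R = 368 Ω
  L: Z = jωL = j·435.4·0.00215 = 0 + j0.9362 Ω
Step 3 — Parallel branch: R2 || L = 1/(1/R2 + 1/L) = 0.002382 + j0.9362 Ω.
Step 4 — Series with R1: Z_total = R1 + (R2 || L) = 3960 + j0.9362 Ω = 3960∠0.0° Ω.
Step 5 — Source phasor: V = 209∠30.0° V = 181 + j104.5 V.
Step 6 — Current: I = V / Z = 0.04571 + j0.02638 A = 0.05278∠30.0° A.
Step 7 — Complex power: S = V·I* = 11.03 + j0.002608 VA.
Step 8 — Real power: P = Re(S) = 11.03 W.
Step 9 — Reactive power: Q = Im(S) = 0.002608 VAR.
Step 10 — Apparent power: |S| = 11.03 VA.
Step 11 — Power factor: PF = P/|S| = 1 (lagging).

(a) P = 11.03 W  (b) Q = 0.002608 VAR  (c) S = 11.03 VA  (d) PF = 1 (lagging)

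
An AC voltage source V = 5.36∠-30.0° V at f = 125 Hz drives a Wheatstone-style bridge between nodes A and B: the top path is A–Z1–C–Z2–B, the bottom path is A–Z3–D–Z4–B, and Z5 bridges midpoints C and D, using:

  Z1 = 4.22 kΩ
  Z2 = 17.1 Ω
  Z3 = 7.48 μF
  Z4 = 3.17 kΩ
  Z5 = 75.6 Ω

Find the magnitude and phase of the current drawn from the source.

Step 1 — Angular frequency: ω = 2π·f = 2π·125 = 785.4 rad/s.
Step 2 — Component impedances:
  Z1: Z = R = 4220 Ω
  Z2: Z = R = 17.1 Ω
  Z3: Z = 1/(jωC) = -j/(ω·C) = 0 - j170.2 Ω
  Z4: Z = R = 3170 Ω
  Z5: Z = R = 75.6 Ω
Step 3 — Bridge requires nodal analysis (the Z5 bridge couples midpoints C and D, so the two paths cannot be reduced to a simple series/parallel combination). Setting node B to ground and injecting 1 A at node A, the 3-node admittance system at A, C, D solves to V_A = Z_AB = 95.32 - j164.2 Ω = 189.9∠-59.9° Ω.
Step 4 — Source phasor: V = 5.36∠-30.0° V = 4.642 - j2.68 V.
Step 5 — Ohm's law: I = V / Z_total = (4.642 - j2.68) / (95.32 - j164.2) = 0.02448 + j0.01406 A.
Step 6 — Convert to polar: |I| = 0.02823 A, ∠I = 29.9°.

I = 0.02823∠29.9° A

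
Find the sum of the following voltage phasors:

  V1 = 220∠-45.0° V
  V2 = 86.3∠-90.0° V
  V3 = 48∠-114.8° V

Step 1 — Convert each phasor to rectangular form:
  V1 = 220·(cos(-45.0°) + j·sin(-45.0°)) = 155.6 - j155.6 V
  V2 = 86.3·(cos(-90.0°) + j·sin(-90.0°)) = 0 - j86.3 V
  V3 = 48·(cos(-114.8°) + j·sin(-114.8°)) = -20.13 - j43.57 V
Step 2 — Sum components: V_total = 135.4 - j285.4 V.
Step 3 — Convert to polar: |V_total| = 315.9 V, ∠V_total = -64.6°.

V_total = 315.9∠-64.6° V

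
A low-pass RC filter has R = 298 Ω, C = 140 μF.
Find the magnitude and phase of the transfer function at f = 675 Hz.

Step 1 — Angular frequency: ω = 2π·675 = 4241 rad/s.
Step 2 — Transfer function: H(jω) = 1/(1 + jωRC).
Step 3 — Denominator: 1 + jωRC = 1 + j·4241·298·0.00014 = 1 + j176.9.
Step 4 — H = 3.194e-05 - j0.005651.
Step 5 — Magnitude: |H| = 0.005652 (-45.0 dB); phase: φ = -89.7°.

|H| = 0.005652 (-45.0 dB), φ = -89.7°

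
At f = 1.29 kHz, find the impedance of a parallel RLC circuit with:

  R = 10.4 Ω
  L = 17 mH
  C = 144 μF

Step 1 — Angular frequency: ω = 2π·f = 2π·1290 = 8105 rad/s.
Step 2 — Component impedances:
  R: Z = R = 10.4 Ω
  L: Z = jωL = j·8105·0.017 = 0 + j137.8 Ω
  C: Z = 1/(jωC) = -j/(ω·C) = 0 - j0.8568 Ω
Step 3 — Parallel combination: 1/Z_total = 1/R + 1/L + 1/C; Z_total = 0.07098 - j0.8563 Ω = 0.8592∠-85.3° Ω.

Z = 0.07098 - j0.8563 Ω = 0.8592∠-85.3° Ω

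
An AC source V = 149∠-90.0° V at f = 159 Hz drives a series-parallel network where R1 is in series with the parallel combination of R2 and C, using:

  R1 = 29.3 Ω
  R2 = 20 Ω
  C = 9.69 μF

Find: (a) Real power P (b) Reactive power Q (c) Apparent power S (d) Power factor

Step 1 — Angular frequency: ω = 2π·f = 2π·159 = 999 rad/s.
Step 2 — Component impedances:
  R1: Z = R = 29.3 Ω
  R2: Z = R = 20 Ω
  C: Z = 1/(jωC) = -j/(ω·C) = 0 - j103.3 Ω
Step 3 — Parallel branch: R2 || C = 1/(1/R2 + 1/C) = 19.28 - j3.732 Ω.
Step 4 — Series with R1: Z_total = R1 + (R2 || C) = 48.58 - j3.732 Ω = 48.72∠-4.4° Ω.
Step 5 — Source phasor: V = 149∠-90.0° V = 0 - j149 V.
Step 6 — Current: I = V / Z = 0.2343 - j3.049 A = 3.058∠-85.6° A.
Step 7 — Complex power: S = V·I* = 454.3 - j34.91 VA.
Step 8 — Real power: P = Re(S) = 454.3 W.
Step 9 — Reactive power: Q = Im(S) = -34.91 VAR.
Step 10 — Apparent power: |S| = 455.7 VA.
Step 11 — Power factor: PF = P/|S| = 0.9971 (leading).

(a) P = 454.3 W  (b) Q = -34.91 VAR  (c) S = 455.7 VA  (d) PF = 0.9971 (leading)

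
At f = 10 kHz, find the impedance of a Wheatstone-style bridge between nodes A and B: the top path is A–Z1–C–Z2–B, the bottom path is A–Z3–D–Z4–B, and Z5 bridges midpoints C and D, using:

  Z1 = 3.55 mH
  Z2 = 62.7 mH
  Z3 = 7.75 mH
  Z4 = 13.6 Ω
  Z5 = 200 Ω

Step 1 — Angular frequency: ω = 2π·f = 2π·1e+04 = 6.283e+04 rad/s.
Step 2 — Component impedances:
  Z1: Z = jωL = j·6.283e+04·0.00355 = 0 + j223.1 Ω
  Z2: Z = jωL = j·6.283e+04·0.0627 = 0 + j3940 Ω
  Z3: Z = jωL = j·6.283e+04·0.00775 = 0 + j486.9 Ω
  Z4: Z = R = 13.6 Ω
  Z5: Z = R = 200 Ω
Step 3 — Bridge requires nodal analysis (the Z5 bridge couples midpoints C and D, so the two paths cannot be reduced to a simple series/parallel combination). Setting node B to ground and injecting 1 A at node A, the 3-node admittance system at A, C, D solves to V_A = Z_AB = 98.01 + j182 Ω = 206.7∠61.7° Ω.

Z = 98.01 + j182 Ω = 206.7∠61.7° Ω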